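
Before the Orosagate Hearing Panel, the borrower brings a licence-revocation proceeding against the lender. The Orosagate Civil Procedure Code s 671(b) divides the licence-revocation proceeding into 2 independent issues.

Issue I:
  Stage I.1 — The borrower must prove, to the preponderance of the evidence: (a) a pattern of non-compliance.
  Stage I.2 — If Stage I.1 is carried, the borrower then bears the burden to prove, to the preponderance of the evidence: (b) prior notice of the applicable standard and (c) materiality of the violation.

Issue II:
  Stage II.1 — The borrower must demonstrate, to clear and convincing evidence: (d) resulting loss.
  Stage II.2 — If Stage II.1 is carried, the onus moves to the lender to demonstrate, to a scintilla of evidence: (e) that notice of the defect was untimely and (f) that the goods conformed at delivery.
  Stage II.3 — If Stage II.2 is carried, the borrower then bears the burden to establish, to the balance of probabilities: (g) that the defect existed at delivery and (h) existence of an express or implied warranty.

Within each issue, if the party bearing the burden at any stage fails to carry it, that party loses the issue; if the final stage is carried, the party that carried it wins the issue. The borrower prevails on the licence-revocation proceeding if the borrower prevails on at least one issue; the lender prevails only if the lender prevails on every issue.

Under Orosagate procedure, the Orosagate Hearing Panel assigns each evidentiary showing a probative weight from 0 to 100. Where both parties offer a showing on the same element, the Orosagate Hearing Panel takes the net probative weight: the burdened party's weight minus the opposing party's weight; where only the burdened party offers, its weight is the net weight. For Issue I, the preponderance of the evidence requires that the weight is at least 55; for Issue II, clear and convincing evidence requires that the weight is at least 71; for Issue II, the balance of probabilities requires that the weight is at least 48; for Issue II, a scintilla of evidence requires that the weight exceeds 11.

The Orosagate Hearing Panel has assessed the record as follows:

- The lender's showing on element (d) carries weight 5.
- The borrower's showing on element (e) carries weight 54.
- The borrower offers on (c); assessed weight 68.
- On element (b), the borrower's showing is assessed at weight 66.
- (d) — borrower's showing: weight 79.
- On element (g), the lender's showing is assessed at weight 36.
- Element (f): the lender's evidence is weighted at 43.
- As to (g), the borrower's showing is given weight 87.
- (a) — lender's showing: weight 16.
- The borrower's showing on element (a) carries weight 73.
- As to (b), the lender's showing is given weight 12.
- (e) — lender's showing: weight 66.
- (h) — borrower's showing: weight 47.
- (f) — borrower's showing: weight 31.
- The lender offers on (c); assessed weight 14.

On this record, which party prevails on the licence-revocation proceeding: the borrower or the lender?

— Issue I —
Stage I.1 (borrower, the preponderance of the evidence, weight is at least 55): (a) net 73−16=57 ≥ 55 — meets.
  Stage I.1 carried; the burden remains with the borrower.
Stage I.2 (borrower, the preponderance of the evidence, weight is at least 55): (b) net 66−12=54 < 55 — fails; (c) net 68−14=54 < 55 — fails.
  The borrower does not carry Stage I.2.
So the lender prevails on this issue.
— Issue II —
Stage II.1 (borrower, clear and convincing evidence, weight is at least 71): (d) net 79−5=74 ≥ 71 — meets.
  The borrower carries Stage II.1; the lender now bears the burden.
Stage II.2 (lender, a scintilla of evidence, weight exceeds 11): (e) net 66−54=12 > 11 — meets; (f) net 43−31=12 > 11 — meets.
  The lender carries Stage II.2; the borrower now bears the burden.
Stage II.3 (borrower, the balance of probabilities, weight is at least 48): (g) net 87−36=51 ≥ 48 — meets; (h) 47 < 48 — fails.
  Stage II.3 not carried; the borrower fails its burden.
The lender prevails on this issue.
Per-issue: Issue I → lender; Issue II → lender. The borrower must prevail on at least one issue; overall, the lender prevails.

lender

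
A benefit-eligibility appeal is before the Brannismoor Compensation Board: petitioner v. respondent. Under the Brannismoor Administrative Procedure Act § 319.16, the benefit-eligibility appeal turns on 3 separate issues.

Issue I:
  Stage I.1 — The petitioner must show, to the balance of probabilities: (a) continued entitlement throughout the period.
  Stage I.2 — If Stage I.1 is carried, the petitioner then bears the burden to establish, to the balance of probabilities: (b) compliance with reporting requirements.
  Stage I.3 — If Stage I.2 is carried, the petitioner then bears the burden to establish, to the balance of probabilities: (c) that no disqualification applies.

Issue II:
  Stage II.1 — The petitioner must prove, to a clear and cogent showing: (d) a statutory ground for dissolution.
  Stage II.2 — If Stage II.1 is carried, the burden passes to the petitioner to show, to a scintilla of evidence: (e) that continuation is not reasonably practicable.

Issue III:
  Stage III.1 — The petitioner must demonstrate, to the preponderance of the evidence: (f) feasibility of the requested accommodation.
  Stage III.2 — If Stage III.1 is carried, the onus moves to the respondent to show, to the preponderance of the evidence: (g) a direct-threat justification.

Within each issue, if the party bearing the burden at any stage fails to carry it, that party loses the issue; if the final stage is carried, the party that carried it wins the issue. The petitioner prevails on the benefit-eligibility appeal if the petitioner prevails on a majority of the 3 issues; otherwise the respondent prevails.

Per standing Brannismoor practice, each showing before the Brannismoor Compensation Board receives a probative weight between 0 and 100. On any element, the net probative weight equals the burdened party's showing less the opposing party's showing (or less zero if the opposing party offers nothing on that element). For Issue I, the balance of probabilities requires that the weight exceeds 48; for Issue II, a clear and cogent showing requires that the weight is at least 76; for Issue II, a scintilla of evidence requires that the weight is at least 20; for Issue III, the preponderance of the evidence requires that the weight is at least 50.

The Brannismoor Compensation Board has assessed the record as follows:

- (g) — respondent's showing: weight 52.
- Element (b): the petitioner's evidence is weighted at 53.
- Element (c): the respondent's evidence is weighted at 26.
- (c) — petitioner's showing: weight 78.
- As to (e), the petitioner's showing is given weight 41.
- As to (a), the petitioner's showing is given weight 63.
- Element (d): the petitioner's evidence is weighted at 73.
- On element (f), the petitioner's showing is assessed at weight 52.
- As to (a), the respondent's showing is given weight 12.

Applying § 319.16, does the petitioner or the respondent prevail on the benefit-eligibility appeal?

respondent

— Issue I —
Stage I.1 (petitioner, the balance of probabilities, weight exceeds 48): (a) net 63−12=51 > 48 — meets.
  Stage I.1 carried; the burden remains with the petitioner.
Stage I.2 (petitioner, the balance of probabilities, weight exceeds 48): (b) 53 > 48 — meets.
  Stage I.2 carried; the burden remains with the petitioner.
Stage I.3 (petitioner, the balance of probabilities, weight exceeds 48): (c) net 78−26=52 > 48 — meets.
  The petitioner carries the last stage.
All stages carried — the petitioner prevails on this issue.
— Issue II —
Stage II.1 (petitioner, a clear and cogent showing, weight is at least 76): (d) 73 < 76 — fails.
  Not every element is met, so the petitioner fails to carry Stage II.1.
So the respondent prevails on this issue.
— Issue III —
At Stage III.1 the petitioner must meet the preponderance of the evidence (weight is at least 50): on (f) the weight is 52, which does reach 50, so (f) meets the standard.
  Stage III.1 carried; the burden shifts to the respondent.
At Stage III.2 the respondent must meet the preponderance of the evidence (weight is at least 50): on (g) the weight is 52, which does reach 50, so (g) meets the standard.
  All elements met at the final stage.
Every stage carried; the respondent prevails on this issue.
Per-issue: Issue I → petitioner; Issue II → respondent; Issue III → respondent. The petitioner must prevail on a majority of issues; overall, the respondent prevails.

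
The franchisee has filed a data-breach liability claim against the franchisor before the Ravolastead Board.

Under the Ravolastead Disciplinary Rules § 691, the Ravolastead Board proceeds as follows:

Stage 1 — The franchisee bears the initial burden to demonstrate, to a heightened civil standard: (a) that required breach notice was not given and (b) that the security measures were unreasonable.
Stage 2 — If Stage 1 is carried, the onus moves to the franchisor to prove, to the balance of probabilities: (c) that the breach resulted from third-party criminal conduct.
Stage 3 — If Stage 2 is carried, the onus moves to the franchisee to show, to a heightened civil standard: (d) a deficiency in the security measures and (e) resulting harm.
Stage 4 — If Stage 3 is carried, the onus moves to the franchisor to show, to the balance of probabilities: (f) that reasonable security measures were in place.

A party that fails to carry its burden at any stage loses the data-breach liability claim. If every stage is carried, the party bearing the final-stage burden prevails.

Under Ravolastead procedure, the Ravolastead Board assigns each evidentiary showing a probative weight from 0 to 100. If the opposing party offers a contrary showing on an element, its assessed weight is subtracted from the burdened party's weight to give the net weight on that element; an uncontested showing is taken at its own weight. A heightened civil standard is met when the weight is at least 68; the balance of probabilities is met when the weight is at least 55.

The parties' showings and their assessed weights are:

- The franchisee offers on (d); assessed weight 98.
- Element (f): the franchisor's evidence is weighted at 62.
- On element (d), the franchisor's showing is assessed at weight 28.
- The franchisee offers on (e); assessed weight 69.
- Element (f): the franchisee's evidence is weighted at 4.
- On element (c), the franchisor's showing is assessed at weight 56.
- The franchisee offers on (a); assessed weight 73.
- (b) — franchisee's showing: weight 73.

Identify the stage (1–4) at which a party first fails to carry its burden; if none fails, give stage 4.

stage 4

At Stage 1 the franchisee must meet a heightened civil standard (weight is at least 68): on (a) the weight is 73, which does reach 68, so (a) meets the standard; on (b) the weight is 73, which does reach 68, so (b) meets the standard.
  All elements met. The burden passes to the franchisor.
At Stage 2 the franchisor must meet the balance of probabilities (weight is at least 55): on (c) the weight is 56, ≥ 55, so (c) meets the standard.
  The franchisor carries Stage 2; the franchisee now bears the burden.
At Stage 3 the franchisee must meet a heightened civil standard (weight is at least 68): on (d) the weight is 98 less the opposing 28 gives net 70, ≥ 68, so (d) meets the standard; on (e) the weight is 69, ≥ 68, so (e) meets the standard.
  The franchisee carries Stage 3; the franchisor now bears the burden.
At Stage 4 the franchisor must meet the balance of probabilities (weight is at least 55): on (f) the weight is 62 less the opposing 4 gives net 58, which does reach 55, so (f) meets the standard.
  The franchisor carries the last stage.
All stages carried — the franchisor prevails.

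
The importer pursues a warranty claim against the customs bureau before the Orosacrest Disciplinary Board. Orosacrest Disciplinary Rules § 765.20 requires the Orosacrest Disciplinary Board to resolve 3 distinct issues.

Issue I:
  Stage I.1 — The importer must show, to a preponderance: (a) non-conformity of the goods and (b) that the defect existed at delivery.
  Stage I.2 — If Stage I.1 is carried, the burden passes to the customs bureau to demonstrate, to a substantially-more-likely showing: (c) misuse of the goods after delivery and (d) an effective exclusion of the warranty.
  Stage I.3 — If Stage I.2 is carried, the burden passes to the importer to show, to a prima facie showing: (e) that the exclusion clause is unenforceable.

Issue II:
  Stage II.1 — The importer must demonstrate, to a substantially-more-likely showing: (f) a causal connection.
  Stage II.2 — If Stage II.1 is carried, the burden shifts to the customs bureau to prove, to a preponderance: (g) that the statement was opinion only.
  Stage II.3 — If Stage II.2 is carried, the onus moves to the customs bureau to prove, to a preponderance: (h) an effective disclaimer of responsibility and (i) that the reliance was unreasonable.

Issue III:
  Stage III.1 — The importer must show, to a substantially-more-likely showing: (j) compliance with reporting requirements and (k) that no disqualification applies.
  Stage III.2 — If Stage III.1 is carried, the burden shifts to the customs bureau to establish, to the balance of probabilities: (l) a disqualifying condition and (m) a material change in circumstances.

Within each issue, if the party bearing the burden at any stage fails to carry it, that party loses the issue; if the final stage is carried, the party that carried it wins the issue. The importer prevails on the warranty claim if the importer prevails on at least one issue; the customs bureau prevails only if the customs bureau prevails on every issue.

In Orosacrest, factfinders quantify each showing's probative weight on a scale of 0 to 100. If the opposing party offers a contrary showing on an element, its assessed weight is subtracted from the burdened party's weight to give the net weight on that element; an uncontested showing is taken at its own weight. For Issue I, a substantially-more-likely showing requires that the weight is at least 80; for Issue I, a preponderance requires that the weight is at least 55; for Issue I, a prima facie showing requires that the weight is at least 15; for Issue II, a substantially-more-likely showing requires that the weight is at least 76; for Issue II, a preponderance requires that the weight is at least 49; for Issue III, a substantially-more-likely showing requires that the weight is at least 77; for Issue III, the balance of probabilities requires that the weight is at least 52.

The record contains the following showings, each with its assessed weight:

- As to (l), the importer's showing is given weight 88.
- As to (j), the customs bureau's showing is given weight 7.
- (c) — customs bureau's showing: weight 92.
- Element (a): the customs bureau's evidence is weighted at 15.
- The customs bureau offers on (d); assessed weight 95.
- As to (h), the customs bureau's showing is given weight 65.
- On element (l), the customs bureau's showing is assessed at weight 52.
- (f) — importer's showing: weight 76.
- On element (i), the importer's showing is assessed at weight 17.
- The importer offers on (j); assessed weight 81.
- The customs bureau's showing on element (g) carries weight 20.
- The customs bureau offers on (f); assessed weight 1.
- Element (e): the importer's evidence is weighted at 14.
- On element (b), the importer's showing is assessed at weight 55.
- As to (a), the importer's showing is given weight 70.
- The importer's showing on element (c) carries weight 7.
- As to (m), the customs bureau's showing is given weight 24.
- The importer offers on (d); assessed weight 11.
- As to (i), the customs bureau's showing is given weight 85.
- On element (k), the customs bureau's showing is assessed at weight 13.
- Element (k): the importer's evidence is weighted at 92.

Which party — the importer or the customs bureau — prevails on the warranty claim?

customs bureau

— Issue I —
Stage I.1 (importer, a preponderance, weight is at least 55): (a) net 70−15=55 ≥ 55 — meets; (b) 55 ≥ 55 — meets.
  All elements met. The burden passes to the customs bureau.
Stage I.2 (customs bureau, a substantially-more-likely showing, weight is at least 80): (c) net 92−7=85 ≥ 80 — meets; (d) net 95−11=84 ≥ 80 — meets.
  Stage I.2 is satisfied; the onus moves to the importer.
Stage I.3 (importer, a prima facie showing, weight is at least 15): (e) 14 < 15 — fails.
  Stage I.3 not carried; the importer fails its burden.
The analysis ends at Stage I.3; the customs bureau prevails on this issue.
— Issue II —
Stage II.1 (importer, a substantially-more-likely showing, weight is at least 76): (f) net 76−1=75 < 76 — fails.
  Stage II.1 not carried; the importer fails its burden.
The customs bureau prevails on this issue.
— Issue III —
At Stage III.1 the importer must meet a substantially-more-likely showing (weight is at least 77): on (j) the weight is 81 less the opposing 7 gives net 74, which does not reach 77, so (j) does not meet the standard; on (k) the weight is 92 less the opposing 13 gives net 79, which does reach 77, so (k) meets the standard.
  Not every element is met, so the importer fails to carry Stage III.1.
The analysis ends at Stage III.1; the customs bureau prevails on this issue.
Per-issue: Issue I → customs bureau; Issue II → customs bureau; Issue III → customs bureau. The importer must prevail on at least one issue; overall, the customs bureau prevails.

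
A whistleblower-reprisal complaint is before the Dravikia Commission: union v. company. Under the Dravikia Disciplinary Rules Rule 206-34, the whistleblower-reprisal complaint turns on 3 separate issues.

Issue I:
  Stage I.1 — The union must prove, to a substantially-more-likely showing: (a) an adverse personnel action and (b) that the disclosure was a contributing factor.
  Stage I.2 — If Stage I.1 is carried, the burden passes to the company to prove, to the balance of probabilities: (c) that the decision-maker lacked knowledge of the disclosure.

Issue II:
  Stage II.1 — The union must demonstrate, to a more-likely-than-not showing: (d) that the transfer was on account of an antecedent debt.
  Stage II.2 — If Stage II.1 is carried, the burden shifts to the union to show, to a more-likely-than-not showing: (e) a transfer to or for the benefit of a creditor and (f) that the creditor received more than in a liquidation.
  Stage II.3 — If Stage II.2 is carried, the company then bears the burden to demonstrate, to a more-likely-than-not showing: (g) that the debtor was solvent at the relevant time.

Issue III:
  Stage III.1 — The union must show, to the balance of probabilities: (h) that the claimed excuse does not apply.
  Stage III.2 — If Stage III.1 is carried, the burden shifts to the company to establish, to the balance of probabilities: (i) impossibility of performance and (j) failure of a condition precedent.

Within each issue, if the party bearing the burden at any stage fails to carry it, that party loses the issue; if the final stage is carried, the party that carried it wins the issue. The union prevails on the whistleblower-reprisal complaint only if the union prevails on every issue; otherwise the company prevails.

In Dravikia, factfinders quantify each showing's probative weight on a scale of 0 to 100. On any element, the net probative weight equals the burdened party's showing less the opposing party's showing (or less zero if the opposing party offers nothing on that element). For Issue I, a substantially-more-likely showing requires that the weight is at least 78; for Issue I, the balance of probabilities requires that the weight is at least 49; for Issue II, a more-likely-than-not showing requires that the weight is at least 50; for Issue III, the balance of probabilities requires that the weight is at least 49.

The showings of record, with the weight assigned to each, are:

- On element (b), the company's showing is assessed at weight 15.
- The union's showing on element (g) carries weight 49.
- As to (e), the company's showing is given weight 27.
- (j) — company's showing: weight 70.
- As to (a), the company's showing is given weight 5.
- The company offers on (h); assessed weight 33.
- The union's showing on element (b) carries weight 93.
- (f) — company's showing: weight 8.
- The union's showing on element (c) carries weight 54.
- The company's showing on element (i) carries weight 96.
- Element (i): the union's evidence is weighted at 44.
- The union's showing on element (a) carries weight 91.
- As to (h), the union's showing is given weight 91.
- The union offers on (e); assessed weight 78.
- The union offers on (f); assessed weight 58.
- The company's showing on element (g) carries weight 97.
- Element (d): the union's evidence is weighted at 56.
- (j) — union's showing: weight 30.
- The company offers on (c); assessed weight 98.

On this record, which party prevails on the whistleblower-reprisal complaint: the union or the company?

— Issue I —
Stage I.1 (union, a substantially-more-likely showing, weight is at least 78): (a) net 91−5=86 ≥ 78 — meets; (b) net 93−15=78 ≥ 78 — meets.
  Stage I.1 carried; the burden shifts to the company.
Stage I.2 (company, the balance of probabilities, weight is at least 49): (c) net 98−54=44 < 49 — fails.
  The company does not carry Stage I.2.
The analysis ends at Stage I.2; the union prevails on this issue.
— Issue II —
Stage II.1 (union, a more-likely-than-not showing, weight is at least 50): (d) 56 ≥ 50 — meets.
  Stage II.1 is satisfied; the union continues to bear the burden.
Stage II.2 (union, a more-likely-than-not showing, weight is at least 50): (e) net 78−27=51 ≥ 50 — meets; (f) net 58−8=50 ≥ 50 — meets.
  Stage II.2 carried; the burden shifts to the company.
Stage II.3 (company, a more-likely-than-not showing, weight is at least 50): (g) net 97−49=48 < 50 — fails.
  Not every element is met, so the company fails to carry Stage II.3.
So the union prevails on this issue.
— Issue III —
Stage III.1 (union, the balance of probabilities, weight is at least 49): (h) net 91−33=58 ≥ 49 — meets.
  Stage III.1 is satisfied; the onus moves to the company.
Stage III.2 (company, the balance of probabilities, weight is at least 49): (i) net 96−44=52 ≥ 49 — meets; (j) net 70−30=40 < 49 — fails.
  The company does not carry Stage III.2.
So the union prevails on this issue.
Per-issue: Issue I → union; Issue II → union; Issue III → union. The union must prevail on every issue; overall, the union prevails.

union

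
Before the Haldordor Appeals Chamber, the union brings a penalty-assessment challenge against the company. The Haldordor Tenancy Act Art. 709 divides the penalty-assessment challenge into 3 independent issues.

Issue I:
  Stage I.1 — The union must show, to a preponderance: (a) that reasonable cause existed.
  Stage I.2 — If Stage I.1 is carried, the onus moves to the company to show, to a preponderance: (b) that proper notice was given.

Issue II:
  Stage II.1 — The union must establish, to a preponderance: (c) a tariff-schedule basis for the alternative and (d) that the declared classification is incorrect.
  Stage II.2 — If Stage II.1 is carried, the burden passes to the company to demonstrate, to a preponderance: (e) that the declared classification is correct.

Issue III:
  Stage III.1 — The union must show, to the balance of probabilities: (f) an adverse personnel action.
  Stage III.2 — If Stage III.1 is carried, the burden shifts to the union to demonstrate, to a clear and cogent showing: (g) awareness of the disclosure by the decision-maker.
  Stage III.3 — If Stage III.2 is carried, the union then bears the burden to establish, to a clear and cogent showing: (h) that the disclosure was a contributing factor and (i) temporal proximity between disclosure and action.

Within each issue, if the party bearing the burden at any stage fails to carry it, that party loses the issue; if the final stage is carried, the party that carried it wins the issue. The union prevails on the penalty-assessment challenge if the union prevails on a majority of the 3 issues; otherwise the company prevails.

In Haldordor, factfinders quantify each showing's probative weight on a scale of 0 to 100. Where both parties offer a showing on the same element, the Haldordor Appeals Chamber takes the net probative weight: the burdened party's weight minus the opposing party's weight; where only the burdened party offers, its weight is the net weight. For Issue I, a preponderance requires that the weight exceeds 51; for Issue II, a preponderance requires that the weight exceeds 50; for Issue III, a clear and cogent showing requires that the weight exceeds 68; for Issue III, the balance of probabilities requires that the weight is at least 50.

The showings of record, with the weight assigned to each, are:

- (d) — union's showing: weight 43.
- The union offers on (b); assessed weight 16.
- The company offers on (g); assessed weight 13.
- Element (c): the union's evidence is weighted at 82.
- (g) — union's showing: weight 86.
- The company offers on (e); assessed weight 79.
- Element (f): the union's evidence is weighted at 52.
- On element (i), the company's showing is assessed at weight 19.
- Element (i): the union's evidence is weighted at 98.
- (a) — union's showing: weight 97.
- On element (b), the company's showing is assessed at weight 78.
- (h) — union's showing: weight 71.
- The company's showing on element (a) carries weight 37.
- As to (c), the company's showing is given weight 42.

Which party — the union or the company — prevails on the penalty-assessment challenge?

company

— Issue I —
At Stage I.1 the union must meet a preponderance (weight exceeds 51): on (a) the weight is 97 less the opposing 37 gives net 60, > 51, so (a) meets the standard.
  All elements met. The burden passes to the company.
At Stage I.2 the company must meet a preponderance (weight exceeds 51): on (b) the weight is 78 less the opposing 16 gives net 62, which does exceed 51, so (b) meets the standard.
  The company carries the last stage.
With every stage satisfied, the company prevails on this issue.
— Issue II —
At Stage II.1 the union must meet a preponderance (weight exceeds 50): on (c) the weight is 82 less the opposing 42 gives net 40, ≤ 50, so (c) does not meet the standard; on (d) the weight is 43, which does not exceed 50, so (d) does not meet the standard.
  Stage II.1 not carried; the union fails its burden.
So the company prevails on this issue.
— Issue III —
Stage III.1 (union, the balance of probabilities, weight is at least 50): (f) 52 ≥ 50 — meets.
  Stage III.1 carried; the burden remains with the union.
Stage III.2 (union, a clear and cogent showing, weight exceeds 68): (g) net 86−13=73 > 68 — meets.
  Stage III.2 carried; the burden remains with the union.
Stage III.3 (union, a clear and cogent showing, weight exceeds 68): (h) 71 > 68 — meets; (i) net 98−19=79 > 68 — meets.
  Stage III.3 carried; the final stage is satisfied.
Every stage carried; the union prevails on this issue.
Per-issue: Issue I → company; Issue II → company; Issue III → union. The union must prevail on a majority of issues; overall, the company prevails.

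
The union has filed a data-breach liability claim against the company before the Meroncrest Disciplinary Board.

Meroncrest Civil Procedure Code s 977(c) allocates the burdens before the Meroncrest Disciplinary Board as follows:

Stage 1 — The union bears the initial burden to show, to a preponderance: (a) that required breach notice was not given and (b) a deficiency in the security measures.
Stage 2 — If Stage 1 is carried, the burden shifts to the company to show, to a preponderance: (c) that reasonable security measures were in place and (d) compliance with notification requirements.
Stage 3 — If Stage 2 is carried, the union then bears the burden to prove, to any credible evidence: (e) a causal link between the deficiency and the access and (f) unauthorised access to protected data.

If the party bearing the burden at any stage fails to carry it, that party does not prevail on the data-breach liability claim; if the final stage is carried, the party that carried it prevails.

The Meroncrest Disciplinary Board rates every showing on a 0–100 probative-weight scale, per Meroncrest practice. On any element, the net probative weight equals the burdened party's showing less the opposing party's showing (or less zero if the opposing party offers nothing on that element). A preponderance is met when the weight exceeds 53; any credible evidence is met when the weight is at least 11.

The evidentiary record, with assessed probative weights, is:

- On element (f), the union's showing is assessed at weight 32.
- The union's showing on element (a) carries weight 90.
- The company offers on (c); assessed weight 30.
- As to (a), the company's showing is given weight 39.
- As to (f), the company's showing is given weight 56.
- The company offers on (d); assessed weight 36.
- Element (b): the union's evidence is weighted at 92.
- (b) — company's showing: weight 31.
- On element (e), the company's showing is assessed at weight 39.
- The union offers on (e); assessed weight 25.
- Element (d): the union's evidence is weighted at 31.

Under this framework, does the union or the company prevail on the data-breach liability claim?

At Stage 1 the union must meet a preponderance (weight exceeds 53): on (a) the weight is 90 less the opposing 39 gives net 51, ≤ 53, so (a) does not meet the standard; on (b) the weight is 92 less the opposing 31 gives net 61, which does exceed 53, so (b) meets the standard.
  Stage 1 not carried; the union fails its burden.
The company prevails.

company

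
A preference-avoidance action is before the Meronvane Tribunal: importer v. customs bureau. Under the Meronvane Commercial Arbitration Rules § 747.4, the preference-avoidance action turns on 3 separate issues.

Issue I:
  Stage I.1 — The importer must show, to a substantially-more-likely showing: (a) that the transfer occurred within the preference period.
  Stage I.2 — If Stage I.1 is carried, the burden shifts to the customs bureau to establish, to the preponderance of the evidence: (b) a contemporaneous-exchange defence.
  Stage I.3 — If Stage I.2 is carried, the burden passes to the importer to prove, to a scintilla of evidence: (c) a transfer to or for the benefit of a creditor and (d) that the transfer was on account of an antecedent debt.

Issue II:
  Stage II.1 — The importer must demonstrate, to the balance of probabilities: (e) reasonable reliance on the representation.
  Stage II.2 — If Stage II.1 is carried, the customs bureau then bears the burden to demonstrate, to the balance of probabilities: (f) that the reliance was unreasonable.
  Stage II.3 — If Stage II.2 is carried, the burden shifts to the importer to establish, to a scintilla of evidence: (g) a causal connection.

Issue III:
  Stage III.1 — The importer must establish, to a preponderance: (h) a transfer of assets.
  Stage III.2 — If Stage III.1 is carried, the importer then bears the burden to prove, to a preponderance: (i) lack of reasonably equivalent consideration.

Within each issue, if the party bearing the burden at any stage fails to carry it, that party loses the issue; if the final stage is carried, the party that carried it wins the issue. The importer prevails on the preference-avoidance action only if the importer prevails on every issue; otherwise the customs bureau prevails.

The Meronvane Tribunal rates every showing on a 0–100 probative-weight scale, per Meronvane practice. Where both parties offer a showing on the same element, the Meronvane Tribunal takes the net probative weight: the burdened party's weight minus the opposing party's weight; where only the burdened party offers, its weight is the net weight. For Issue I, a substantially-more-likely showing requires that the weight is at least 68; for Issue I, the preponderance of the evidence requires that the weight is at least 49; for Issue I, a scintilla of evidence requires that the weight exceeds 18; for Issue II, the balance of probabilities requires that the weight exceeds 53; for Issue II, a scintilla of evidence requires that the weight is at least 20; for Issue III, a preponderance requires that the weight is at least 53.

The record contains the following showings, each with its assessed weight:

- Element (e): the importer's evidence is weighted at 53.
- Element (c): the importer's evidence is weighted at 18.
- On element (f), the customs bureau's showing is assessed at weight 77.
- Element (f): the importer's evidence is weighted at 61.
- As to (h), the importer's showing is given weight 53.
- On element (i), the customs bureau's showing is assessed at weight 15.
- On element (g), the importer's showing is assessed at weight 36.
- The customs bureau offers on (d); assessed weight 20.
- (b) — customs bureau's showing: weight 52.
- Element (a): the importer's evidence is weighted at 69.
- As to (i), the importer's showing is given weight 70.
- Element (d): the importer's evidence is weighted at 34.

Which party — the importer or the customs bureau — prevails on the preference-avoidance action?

customs bureau

— Issue I —
At Stage I.1 the importer must meet a substantially-more-likely showing (weight is at least 68): on (a) the weight is 69, ≥ 68, so (a) meets the standard.
  Stage I.1 is satisfied; the onus moves to the customs bureau.
At Stage I.2 the customs bureau must meet the preponderance of the evidence (weight is at least 49): on (b) the weight is 52, ≥ 49, so (b) meets the standard.
  The customs bureau carries Stage I.2; the importer now bears the burden.
At Stage I.3 the importer must meet a scintilla of evidence (weight exceeds 18): on (c) the weight is 18, ≤ 18, so (c) does not meet the standard; on (d) the weight is 34 less the opposing 20 gives net 14, which does not exceed 18, so (d) does not meet the standard.
  Not every element is met, so the importer fails to carry Stage I.3.
The analysis ends at Stage I.3; the customs bureau prevails on this issue.
— Issue II —
Stage II.1 — burden on importer; standard: the balance of probabilities (weight exceeds 53).
    (e): 53 ≤ 53 [not met]
  The importer does not carry Stage II.1.
So the customs bureau prevails on this issue.
— Issue III —
At Stage III.1 the importer must meet a preponderance (weight is at least 53): on (h) the weight is 53, which does reach 53, so (h) meets the standard.
  Stage III.1 carried; the burden remains with the importer.
At Stage III.2 the importer must meet a preponderance (weight is at least 53): on (i) the weight is 70 less the opposing 15 gives net 55, ≥ 53, so (i) meets the standard.
  All elements met at the final stage.
Every stage carried; the importer prevails on this issue.
Per-issue: Issue I → customs bureau; Issue II → customs bureau; Issue III → importer. The importer must prevail on every issue; overall, the customs bureau prevails.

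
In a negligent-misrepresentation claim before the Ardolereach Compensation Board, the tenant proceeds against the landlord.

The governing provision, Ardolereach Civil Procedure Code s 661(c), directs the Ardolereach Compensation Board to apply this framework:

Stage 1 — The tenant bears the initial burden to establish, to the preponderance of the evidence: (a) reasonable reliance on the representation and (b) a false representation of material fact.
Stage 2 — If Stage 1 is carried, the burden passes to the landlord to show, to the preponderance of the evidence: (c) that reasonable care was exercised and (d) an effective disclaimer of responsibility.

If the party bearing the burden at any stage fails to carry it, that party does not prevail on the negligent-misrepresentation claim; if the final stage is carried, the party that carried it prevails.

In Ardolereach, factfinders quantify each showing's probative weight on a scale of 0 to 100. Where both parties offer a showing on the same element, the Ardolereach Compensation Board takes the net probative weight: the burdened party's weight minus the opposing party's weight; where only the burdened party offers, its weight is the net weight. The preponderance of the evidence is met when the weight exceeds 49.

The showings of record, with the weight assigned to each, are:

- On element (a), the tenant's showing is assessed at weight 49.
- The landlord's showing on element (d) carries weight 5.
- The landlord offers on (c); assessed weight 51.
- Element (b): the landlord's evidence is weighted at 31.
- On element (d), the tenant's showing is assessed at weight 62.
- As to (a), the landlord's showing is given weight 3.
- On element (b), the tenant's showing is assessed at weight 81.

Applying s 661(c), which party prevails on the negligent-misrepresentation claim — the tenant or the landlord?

Stage 1 — burden on tenant; standard: the preponderance of the evidence (weight exceeds 49).
    (a): 49 − 3 = 46 ≤ 49 [not met]
    (b): 81 − 31 = 50 > 49 [met]
  Stage 1 not carried; the tenant fails its burden.
The landlord prevails.

landlord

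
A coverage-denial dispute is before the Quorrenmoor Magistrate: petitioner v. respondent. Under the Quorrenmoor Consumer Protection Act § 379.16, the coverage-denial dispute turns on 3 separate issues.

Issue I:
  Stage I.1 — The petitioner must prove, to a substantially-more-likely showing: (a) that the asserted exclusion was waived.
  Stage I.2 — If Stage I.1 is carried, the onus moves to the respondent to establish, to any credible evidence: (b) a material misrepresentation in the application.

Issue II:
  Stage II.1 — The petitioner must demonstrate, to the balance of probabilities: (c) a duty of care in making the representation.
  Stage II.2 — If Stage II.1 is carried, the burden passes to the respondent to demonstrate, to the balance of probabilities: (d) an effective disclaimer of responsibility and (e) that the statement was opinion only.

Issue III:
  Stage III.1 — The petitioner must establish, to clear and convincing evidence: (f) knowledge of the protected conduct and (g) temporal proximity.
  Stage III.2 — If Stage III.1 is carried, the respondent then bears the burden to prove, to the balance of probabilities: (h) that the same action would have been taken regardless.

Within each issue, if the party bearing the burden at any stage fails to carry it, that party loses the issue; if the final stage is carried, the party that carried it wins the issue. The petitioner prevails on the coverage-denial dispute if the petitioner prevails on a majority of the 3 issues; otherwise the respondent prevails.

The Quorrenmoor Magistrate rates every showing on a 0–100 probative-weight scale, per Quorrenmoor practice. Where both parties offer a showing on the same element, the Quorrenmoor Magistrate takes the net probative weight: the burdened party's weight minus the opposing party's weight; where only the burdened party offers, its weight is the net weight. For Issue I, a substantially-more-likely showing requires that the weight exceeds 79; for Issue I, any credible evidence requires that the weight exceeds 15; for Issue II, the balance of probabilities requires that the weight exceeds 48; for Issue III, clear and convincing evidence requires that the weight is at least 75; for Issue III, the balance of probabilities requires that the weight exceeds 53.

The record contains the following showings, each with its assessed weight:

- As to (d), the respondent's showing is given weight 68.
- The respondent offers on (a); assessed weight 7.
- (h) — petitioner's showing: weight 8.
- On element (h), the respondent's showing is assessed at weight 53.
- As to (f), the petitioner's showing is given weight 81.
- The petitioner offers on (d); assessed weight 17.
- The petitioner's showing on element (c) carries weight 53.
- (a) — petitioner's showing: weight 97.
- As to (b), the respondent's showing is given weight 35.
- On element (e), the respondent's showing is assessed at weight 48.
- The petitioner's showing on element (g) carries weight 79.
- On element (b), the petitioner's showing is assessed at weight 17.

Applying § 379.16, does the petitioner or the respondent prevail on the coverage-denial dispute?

petitioner

— Issue I —
Stage I.1 — burden on petitioner; standard: a substantially-more-likely showing (weight exceeds 79).
    (a): 97 − 7 = 90 > 79 [met]
  The petitioner carries Stage I.1; the respondent now bears the burden.
Stage I.2 — burden on respondent; standard: any credible evidence (weight exceeds 15).
    (b): 35 − 17 = 18 > 15 [met]
  The respondent carries the last stage.
With every stage satisfied, the respondent prevails on this issue.
— Issue II —
At Stage II.1 the petitioner must meet the balance of probabilities (weight exceeds 48): on (c) the weight is 53, which does exceed 48, so (c) meets the standard.
  The petitioner carries Stage II.1; the respondent now bears the burden.
At Stage II.2 the respondent must meet the balance of probabilities (weight exceeds 48): on (d) the weight is 68 less the opposing 17 gives net 51, which does exceed 48, so (d) meets the standard; on (e) the weight is 48, ≤ 48, so (e) does not meet the standard.
  Stage II.2 not carried; the respondent fails its burden.
The analysis ends at Stage II.2; the petitioner prevails on this issue.
— Issue III —
Stage III.1 — burden on petitioner; standard: clear and convincing evidence (weight is at least 75).
    (f): 81 ≥ 75 [met]
    (g): 79 ≥ 75 [met]
  The petitioner carries Stage III.1; the respondent now bears the burden.
Stage III.2 — burden on respondent; standard: the balance of probabilities (weight exceeds 53).
    (h): 53 − 8 = 45 ≤ 53 [not met]
  The respondent does not carry Stage III.2.
So the petitioner prevails on this issue.
Per-issue: Issue I → respondent; Issue II → petitioner; Issue III → petitioner. The petitioner must prevail on a majority of issues; overall, the petitioner prevails.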